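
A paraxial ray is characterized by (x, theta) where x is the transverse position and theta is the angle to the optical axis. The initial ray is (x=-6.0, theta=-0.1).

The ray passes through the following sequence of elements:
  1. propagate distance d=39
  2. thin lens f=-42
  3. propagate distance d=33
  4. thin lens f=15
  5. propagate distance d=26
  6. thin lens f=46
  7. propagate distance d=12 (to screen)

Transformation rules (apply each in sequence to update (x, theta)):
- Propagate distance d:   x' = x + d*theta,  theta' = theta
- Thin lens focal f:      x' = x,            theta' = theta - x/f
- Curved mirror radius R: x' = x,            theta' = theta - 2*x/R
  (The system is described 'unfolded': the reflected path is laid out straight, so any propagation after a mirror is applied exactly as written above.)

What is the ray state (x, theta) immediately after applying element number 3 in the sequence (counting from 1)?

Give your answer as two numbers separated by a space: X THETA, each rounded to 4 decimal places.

Answer: -20.9786 -0.3357

Derivation:
Initial: x=-6.0000 theta=-0.1000
After 1 (propagate distance d=39): x=-9.9000 theta=-0.1000
After 2 (thin lens f=-42): x=-9.9000 theta=-47/140 (≈-0.3357)
After 3 (propagate distance d=33): x=-2937/140 (≈-20.9786) theta=-47/140 (≈-0.3357)
Rounded to 4 decimal places: x = -20.9786, theta = -0.3357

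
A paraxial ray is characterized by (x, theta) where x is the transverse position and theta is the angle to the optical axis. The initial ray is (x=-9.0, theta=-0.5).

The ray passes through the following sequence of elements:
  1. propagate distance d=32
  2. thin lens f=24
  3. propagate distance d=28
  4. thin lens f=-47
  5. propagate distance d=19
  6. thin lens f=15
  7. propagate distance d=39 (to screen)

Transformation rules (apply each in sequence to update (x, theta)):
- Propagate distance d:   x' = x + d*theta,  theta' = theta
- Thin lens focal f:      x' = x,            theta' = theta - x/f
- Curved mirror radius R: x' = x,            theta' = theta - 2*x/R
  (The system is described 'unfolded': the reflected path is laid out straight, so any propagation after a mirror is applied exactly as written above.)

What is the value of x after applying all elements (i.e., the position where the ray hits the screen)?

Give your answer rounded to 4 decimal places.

Answer: 18.5924

Derivation:
Initial: x=-9.0000 theta=-0.5000
After 1 (propagate distance d=32): x=-25.0000 theta=-0.5000
After 2 (thin lens f=24): x=-25.0000 theta=13/24 (≈0.5417)
After 3 (propagate distance d=28): x=-59/6 (≈-9.8333) theta=13/24 (≈0.5417)
After 4 (thin lens f=-47): x=-59/6 (≈-9.8333) theta=125/376 (≈0.3324)
After 5 (propagate distance d=19): x=-3967/1128 (≈-3.5168) theta=125/376 (≈0.3324)
After 6 (thin lens f=15): x=-3967/1128 (≈-3.5168) theta=1199/2115 (≈0.5669)
After 7 (propagate distance d=39 (to screen)): x=104861/5640 (≈18.5924) theta=1199/2115 (≈0.5669)
Rounded to 4 decimal places: x = 18.5924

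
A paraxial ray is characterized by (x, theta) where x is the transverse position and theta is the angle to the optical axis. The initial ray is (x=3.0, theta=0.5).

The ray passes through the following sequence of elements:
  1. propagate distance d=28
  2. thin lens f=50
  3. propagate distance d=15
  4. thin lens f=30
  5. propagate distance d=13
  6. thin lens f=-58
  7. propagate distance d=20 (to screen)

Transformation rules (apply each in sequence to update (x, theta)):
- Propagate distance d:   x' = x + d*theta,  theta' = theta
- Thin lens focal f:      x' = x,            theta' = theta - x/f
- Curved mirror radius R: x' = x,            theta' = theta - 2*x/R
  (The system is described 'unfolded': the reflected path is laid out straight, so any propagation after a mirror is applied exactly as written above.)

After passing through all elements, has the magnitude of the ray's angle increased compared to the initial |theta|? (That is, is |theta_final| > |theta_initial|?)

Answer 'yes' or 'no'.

Answer: no

Derivation:
Initial: x=3.0000 theta=0.5000
After 1 (propagate distance d=28): x=17.0000 theta=0.5000
After 2 (thin lens f=50): x=17.0000 theta=0.1600
After 3 (propagate distance d=15): x=19.4000 theta=0.1600
After 4 (thin lens f=30): x=19.4000 theta=-73/150 (≈-0.4867)
After 5 (propagate distance d=13): x=1961/150 (≈13.0733) theta=-73/150 (≈-0.4867)
After 6 (thin lens f=-58): x=1961/150 (≈13.0733) theta=-2273/8700 (≈-0.2613)
After 7 (propagate distance d=20 (to screen)): x=34139/4350 (≈7.8480) theta=-2273/8700 (≈-0.2613)
|theta_initial|=0.5000 |theta_final|=2273/8700 (≈0.2613) -> not increased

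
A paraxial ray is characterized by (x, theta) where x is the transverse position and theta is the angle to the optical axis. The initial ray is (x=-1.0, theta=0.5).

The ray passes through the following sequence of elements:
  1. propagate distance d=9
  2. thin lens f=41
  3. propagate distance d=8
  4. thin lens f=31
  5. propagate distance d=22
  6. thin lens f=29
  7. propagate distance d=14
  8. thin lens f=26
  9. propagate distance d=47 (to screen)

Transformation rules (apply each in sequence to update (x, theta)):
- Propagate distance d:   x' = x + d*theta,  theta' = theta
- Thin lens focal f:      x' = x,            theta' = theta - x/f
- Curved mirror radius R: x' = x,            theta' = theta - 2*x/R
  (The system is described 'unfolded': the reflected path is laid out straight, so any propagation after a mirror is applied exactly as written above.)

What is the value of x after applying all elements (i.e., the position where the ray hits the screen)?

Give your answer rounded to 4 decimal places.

Initial: x=-1.0000 theta=0.5000
After 1 (propagate distance d=9): x=3.5000 theta=0.5000
After 2 (thin lens f=41): x=3.5000 theta=17/41 (≈0.4146)
After 3 (propagate distance d=8): x=559/82 (≈6.8171) theta=17/41 (≈0.4146)
After 4 (thin lens f=31): x=559/82 (≈6.8171) theta=495/2542 (≈0.1947)
After 5 (propagate distance d=22): x=28219/2542 (≈11.1011) theta=495/2542 (≈0.1947)
After 6 (thin lens f=29): x=28219/2542 (≈11.1011) theta=-6932/36859 (≈-0.1881)
After 7 (propagate distance d=14): x=624255/73718 (≈8.4681) theta=-6932/36859 (≈-0.1881)
After 8 (thin lens f=26): x=624255/73718 (≈8.4681) theta=-984719/1916668 (≈-0.5138)
After 9 (propagate distance d=47 (to screen)): x=-1036247/66092 (≈-15.6789) theta=-984719/1916668 (≈-0.5138)
Rounded to 4 decimal places: x = -15.6789

Answer: -15.6789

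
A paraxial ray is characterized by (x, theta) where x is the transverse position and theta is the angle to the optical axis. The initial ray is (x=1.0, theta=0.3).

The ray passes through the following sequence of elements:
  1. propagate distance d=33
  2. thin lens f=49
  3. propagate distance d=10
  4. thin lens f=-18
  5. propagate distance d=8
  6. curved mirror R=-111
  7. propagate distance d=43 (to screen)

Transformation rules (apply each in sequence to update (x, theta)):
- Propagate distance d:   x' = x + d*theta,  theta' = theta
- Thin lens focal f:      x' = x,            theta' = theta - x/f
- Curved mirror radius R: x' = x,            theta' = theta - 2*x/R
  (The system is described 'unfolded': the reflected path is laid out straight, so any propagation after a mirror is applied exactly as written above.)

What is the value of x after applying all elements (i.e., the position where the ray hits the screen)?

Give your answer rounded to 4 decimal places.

Answer: 62.2582

Derivation:
Initial: x=1.0000 theta=0.3000
After 1 (propagate distance d=33): x=10.9000 theta=0.3000
After 2 (thin lens f=49): x=10.9000 theta=19/245 (≈0.0776)
After 3 (propagate distance d=10): x=5721/490 (≈11.6755) theta=19/245 (≈0.0776)
After 4 (thin lens f=-18): x=5721/490 (≈11.6755) theta=61/84 (≈0.7262)
After 5 (propagate distance d=8): x=25703/1470 (≈17.4850) theta=61/84 (≈0.7262)
After 6 (curved mirror R=-111): x=25703/1470 (≈17.4850) theta=339797/326340 (≈1.0412)
After 7 (propagate distance d=43 (to screen)): x=20317337/326340 (≈62.2582) theta=339797/326340 (≈1.0412)
Rounded to 4 decimal places: x = 62.2582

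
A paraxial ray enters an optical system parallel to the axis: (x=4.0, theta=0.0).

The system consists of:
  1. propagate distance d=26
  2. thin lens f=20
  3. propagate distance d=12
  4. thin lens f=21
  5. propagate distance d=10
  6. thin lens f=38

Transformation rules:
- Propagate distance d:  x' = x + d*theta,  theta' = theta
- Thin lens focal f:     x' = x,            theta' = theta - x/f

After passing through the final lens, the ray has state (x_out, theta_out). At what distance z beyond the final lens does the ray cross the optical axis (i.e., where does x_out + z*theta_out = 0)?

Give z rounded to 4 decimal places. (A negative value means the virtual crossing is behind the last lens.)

Initial: x=4.0000 theta=0.0000
After 1 (propagate distance d=26): x=4.0000 theta=0.0000
After 2 (thin lens f=20): x=4.0000 theta=-0.2000
After 3 (propagate distance d=12): x=1.6000 theta=-0.2000
After 4 (thin lens f=21): x=1.6000 theta=-29/105 (≈-0.2762)
After 5 (propagate distance d=10): x=-122/105 (≈-1.1619) theta=-29/105 (≈-0.2762)
After 6 (thin lens f=38): x=-122/105 (≈-1.1619) theta=-14/57 (≈-0.2456)
z_focus = -x_out/theta_out = -(-122/105)/(-14/57) = -1159/245 ≈ -4.7306
Rounded to 4 decimal places: z = -4.7306

Answer: -4.7306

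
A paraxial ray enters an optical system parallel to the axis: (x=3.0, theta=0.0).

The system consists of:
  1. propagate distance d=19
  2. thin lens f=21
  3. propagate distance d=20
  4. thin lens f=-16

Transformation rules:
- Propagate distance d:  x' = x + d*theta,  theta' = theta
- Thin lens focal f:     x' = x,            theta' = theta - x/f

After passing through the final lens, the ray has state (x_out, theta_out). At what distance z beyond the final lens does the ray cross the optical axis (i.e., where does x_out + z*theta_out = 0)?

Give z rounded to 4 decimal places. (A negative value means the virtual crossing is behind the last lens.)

Answer: 1.0667

Derivation:
Initial: x=3.0000 theta=0.0000
After 1 (propagate distance d=19): x=3.0000 theta=0.0000
After 2 (thin lens f=21): x=3.0000 theta=-1/7 (≈-0.1429)
After 3 (propagate distance d=20): x=1/7 (≈0.1429) theta=-1/7 (≈-0.1429)
After 4 (thin lens f=-16): x=1/7 (≈0.1429) theta=-15/112 (≈-0.1339)
z_focus = -x_out/theta_out = -(1/7)/(-15/112) = 16/15 ≈ 1.0667
Rounded to 4 decimal places: z = 1.0667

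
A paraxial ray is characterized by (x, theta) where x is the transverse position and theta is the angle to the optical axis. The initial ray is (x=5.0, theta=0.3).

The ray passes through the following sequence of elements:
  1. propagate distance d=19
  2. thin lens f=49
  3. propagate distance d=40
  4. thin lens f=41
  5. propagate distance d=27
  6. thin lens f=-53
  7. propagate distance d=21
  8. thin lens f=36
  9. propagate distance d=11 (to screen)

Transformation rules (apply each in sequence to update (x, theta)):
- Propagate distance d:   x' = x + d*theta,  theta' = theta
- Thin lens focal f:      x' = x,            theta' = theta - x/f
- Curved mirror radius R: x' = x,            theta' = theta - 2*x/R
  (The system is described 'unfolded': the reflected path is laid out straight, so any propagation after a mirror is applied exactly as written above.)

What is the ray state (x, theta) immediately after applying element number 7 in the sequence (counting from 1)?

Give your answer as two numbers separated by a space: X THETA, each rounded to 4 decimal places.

Answer: 4.2968 -0.1274

Derivation:
Initial: x=5.0000 theta=0.3000
After 1 (propagate distance d=19): x=10.7000 theta=0.3000
After 2 (thin lens f=49): x=10.7000 theta=4/49 (≈0.0816)
After 3 (propagate distance d=40): x=6843/490 (≈13.9653) theta=4/49 (≈0.0816)
After 4 (thin lens f=41): x=6843/490 (≈13.9653) theta=-5203/20090 (≈-0.2590)
After 5 (propagate distance d=27): x=70041/10045 (≈6.9727) theta=-5203/20090 (≈-0.2590)
After 6 (thin lens f=-53): x=70041/10045 (≈6.9727) theta=-135677/1064770 (≈-0.1274)
After 7 (propagate distance d=21): x=4575129/1064770 (≈4.2968) theta=-135677/1064770 (≈-0.1274)
Rounded to 4 decimal places: x = 4.2968, theta = -0.1274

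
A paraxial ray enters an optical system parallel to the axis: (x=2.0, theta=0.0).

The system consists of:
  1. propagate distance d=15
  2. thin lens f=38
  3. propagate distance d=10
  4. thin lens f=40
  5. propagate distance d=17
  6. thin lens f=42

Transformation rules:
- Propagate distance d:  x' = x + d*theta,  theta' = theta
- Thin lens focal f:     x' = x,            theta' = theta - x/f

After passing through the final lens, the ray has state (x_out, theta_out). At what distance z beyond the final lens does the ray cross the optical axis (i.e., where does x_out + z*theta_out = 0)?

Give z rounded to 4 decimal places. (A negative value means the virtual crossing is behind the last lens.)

Initial: x=2.0000 theta=0.0000
After 1 (propagate distance d=15): x=2.0000 theta=0.0000
After 2 (thin lens f=38): x=2.0000 theta=-1/19 (≈-0.0526)
After 3 (propagate distance d=10): x=28/19 (≈1.4737) theta=-1/19 (≈-0.0526)
After 4 (thin lens f=40): x=28/19 (≈1.4737) theta=-17/190 (≈-0.0895)
After 5 (propagate distance d=17): x=-9/190 (≈-0.0474) theta=-17/190 (≈-0.0895)
After 6 (thin lens f=42): x=-9/190 (≈-0.0474) theta=-47/532 (≈-0.0883)
z_focus = -x_out/theta_out = -(-9/190)/(-47/532) = -126/235 ≈ -0.5362
Rounded to 4 decimal places: z = -0.5362

Answer: -0.5362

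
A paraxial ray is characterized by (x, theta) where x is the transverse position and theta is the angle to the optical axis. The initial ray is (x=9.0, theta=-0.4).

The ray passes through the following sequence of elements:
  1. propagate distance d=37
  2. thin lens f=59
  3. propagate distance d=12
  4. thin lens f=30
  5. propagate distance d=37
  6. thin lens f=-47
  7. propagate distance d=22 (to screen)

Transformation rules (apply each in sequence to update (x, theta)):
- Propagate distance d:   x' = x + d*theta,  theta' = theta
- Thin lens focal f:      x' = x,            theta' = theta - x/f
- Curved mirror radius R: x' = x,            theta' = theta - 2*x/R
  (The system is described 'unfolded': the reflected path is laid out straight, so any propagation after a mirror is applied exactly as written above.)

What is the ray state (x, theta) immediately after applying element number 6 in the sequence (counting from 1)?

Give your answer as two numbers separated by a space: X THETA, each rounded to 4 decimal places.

Answer: -8.9646 -0.1784

Derivation:
Initial: x=9.0000 theta=-0.4000
After 1 (propagate distance d=37): x=-5.8000 theta=-0.4000
After 2 (thin lens f=59): x=-5.8000 theta=-89/295 (≈-0.3017)
After 3 (propagate distance d=12): x=-2779/295 (≈-9.4203) theta=-89/295 (≈-0.3017)
After 4 (thin lens f=30): x=-2779/295 (≈-9.4203) theta=109/8850 (≈0.0123)
After 5 (propagate distance d=37): x=-79337/8850 (≈-8.9646) theta=109/8850 (≈0.0123)
After 6 (thin lens f=-47): x=-79337/8850 (≈-8.9646) theta=-12369/69325 (≈-0.1784)
Rounded to 4 decimal places: x = -8.9646, theta = -0.1784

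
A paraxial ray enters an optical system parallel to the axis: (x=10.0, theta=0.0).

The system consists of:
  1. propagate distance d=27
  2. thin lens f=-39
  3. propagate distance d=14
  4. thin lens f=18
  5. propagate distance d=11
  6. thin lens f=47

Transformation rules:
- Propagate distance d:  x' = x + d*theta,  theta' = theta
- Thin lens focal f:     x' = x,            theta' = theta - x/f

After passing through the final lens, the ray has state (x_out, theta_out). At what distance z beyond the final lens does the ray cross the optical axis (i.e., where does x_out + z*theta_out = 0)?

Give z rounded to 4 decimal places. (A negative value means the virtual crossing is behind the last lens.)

Initial: x=10.0000 theta=0.0000
After 1 (propagate distance d=27): x=10.0000 theta=0.0000
After 2 (thin lens f=-39): x=10.0000 theta=10/39 (≈0.2564)
After 3 (propagate distance d=14): x=530/39 (≈13.5897) theta=10/39 (≈0.2564)
After 4 (thin lens f=18): x=530/39 (≈13.5897) theta=-175/351 (≈-0.4986)
After 5 (propagate distance d=11): x=2845/351 (≈8.1054) theta=-175/351 (≈-0.4986)
After 6 (thin lens f=47): x=2845/351 (≈8.1054) theta=-410/611 (≈-0.6710)
z_focus = -x_out/theta_out = -(2845/351)/(-410/611) = 26743/2214 ≈ 12.0790
Rounded to 4 decimal places: z = 12.0790

Answer: 12.0790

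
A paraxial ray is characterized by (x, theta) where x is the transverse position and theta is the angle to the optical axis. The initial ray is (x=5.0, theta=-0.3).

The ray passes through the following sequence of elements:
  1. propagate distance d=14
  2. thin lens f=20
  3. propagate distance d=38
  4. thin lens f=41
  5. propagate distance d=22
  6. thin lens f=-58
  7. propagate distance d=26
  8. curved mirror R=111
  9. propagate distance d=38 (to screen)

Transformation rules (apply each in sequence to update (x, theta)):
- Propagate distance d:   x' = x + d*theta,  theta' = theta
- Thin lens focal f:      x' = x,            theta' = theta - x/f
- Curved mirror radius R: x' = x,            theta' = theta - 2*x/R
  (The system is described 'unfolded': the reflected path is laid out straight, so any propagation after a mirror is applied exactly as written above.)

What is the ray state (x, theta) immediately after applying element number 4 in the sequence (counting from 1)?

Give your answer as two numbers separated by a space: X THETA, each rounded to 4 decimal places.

Initial: x=5.0000 theta=-0.3000
After 1 (propagate distance d=14): x=0.8000 theta=-0.3000
After 2 (thin lens f=20): x=0.8000 theta=-0.3400
After 3 (propagate distance d=38): x=-12.1200 theta=-0.3400
After 4 (thin lens f=41): x=-12.1200 theta=-91/2050 (≈-0.0444)
Rounded to 4 decimal places: x = -12.1200, theta = -0.0444

Answer: -12.1200 -0.0444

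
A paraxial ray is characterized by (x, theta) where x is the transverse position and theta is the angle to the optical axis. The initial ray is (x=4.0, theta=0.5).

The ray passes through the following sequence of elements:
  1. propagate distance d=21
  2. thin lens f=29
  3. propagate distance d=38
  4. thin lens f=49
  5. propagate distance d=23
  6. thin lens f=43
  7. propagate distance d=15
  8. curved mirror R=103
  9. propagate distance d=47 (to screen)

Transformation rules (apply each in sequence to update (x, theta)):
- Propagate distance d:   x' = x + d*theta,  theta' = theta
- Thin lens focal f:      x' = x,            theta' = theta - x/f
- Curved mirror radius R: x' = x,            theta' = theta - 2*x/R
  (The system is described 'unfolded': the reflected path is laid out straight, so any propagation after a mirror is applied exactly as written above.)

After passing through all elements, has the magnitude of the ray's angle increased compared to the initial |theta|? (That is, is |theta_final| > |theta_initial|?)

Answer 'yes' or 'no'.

Answer: no

Derivation:
Initial: x=4.0000 theta=0.5000
After 1 (propagate distance d=21): x=14.5000 theta=0.5000
After 2 (thin lens f=29): x=14.5000 theta=0.0000
After 3 (propagate distance d=38): x=14.5000 theta=0.0000
After 4 (thin lens f=49): x=14.5000 theta=-29/98 (≈-0.2959)
After 5 (propagate distance d=23): x=377/49 (≈7.6939) theta=-29/98 (≈-0.2959)
After 6 (thin lens f=43): x=377/49 (≈7.6939) theta=-2001/4214 (≈-0.4748)
After 7 (propagate distance d=15): x=2407/4214 (≈0.5712) theta=-2001/4214 (≈-0.4748)
After 8 (curved mirror R=103): x=2407/4214 (≈0.5712) theta=-30131/62006 (≈-0.4859)
After 9 (propagate distance d=47 (to screen)): x=-4832589/217021 (≈-22.2678) theta=-30131/62006 (≈-0.4859)
|theta_initial|=0.5000 |theta_final|=30131/62006 (≈0.4859) -> not increased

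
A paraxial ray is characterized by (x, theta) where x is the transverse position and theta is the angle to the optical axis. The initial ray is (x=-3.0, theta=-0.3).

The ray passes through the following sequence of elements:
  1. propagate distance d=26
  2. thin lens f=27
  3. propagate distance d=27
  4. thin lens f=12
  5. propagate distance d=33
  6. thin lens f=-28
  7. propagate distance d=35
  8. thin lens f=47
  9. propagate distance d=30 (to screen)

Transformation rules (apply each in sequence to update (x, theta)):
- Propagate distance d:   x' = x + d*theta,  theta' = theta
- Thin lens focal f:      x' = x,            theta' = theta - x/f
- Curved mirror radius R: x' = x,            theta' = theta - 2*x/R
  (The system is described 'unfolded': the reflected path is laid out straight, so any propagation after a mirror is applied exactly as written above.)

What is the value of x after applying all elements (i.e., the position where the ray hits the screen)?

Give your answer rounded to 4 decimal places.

Initial: x=-3.0000 theta=-0.3000
After 1 (propagate distance d=26): x=-10.8000 theta=-0.3000
After 2 (thin lens f=27): x=-10.8000 theta=0.1000
After 3 (propagate distance d=27): x=-8.1000 theta=0.1000
After 4 (thin lens f=12): x=-8.1000 theta=0.7750
After 5 (propagate distance d=33): x=17.4750 theta=0.7750
After 6 (thin lens f=-28): x=17.4750 theta=1567/1120 (≈1.3991)
After 7 (propagate distance d=35): x=10631/160 (≈66.4438) theta=1567/1120 (≈1.3991)
After 8 (thin lens f=47): x=10631/160 (≈66.4438) theta=-24/1645 (≈-0.0146)
After 9 (propagate distance d=30 (to screen)): x=3474559/52640 (≈66.0061) theta=-24/1645 (≈-0.0146)
Rounded to 4 decimal places: x = 66.0061

Answer: 66.0061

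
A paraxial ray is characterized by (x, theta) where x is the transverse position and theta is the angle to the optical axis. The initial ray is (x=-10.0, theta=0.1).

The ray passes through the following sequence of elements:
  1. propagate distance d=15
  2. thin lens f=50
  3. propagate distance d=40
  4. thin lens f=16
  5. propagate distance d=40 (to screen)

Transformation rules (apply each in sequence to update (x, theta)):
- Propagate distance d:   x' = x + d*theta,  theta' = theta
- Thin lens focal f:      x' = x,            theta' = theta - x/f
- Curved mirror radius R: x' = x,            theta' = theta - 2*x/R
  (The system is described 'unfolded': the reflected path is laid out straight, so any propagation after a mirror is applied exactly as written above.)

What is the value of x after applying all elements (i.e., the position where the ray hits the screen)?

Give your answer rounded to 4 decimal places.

Answer: 7.3500

Derivation:
Initial: x=-10.0000 theta=0.1000
After 1 (propagate distance d=15): x=-8.5000 theta=0.1000
After 2 (thin lens f=50): x=-8.5000 theta=0.2700
After 3 (propagate distance d=40): x=2.3000 theta=0.2700
After 4 (thin lens f=16): x=2.3000 theta=101/800 (≈0.1263)
After 5 (propagate distance d=40 (to screen)): x=7.3500 theta=101/800 (≈0.1263)
Rounded to 4 decimal places: x = 7.3500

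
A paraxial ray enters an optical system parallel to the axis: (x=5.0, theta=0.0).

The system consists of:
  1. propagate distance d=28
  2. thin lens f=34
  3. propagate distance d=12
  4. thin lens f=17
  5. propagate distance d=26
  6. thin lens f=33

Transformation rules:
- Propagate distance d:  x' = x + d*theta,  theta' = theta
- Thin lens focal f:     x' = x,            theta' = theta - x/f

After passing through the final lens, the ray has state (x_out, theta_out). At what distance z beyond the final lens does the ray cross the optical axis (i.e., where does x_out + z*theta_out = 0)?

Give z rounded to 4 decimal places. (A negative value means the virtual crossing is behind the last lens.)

Answer: -32.6430

Derivation:
Initial: x=5.0000 theta=0.0000
After 1 (propagate distance d=28): x=5.0000 theta=0.0000
After 2 (thin lens f=34): x=5.0000 theta=-5/34 (≈-0.1471)
After 3 (propagate distance d=12): x=55/17 (≈3.2353) theta=-5/34 (≈-0.1471)
After 4 (thin lens f=17): x=55/17 (≈3.2353) theta=-195/578 (≈-0.3374)
After 5 (propagate distance d=26): x=-1600/289 (≈-5.5363) theta=-195/578 (≈-0.3374)
After 6 (thin lens f=33): x=-1600/289 (≈-5.5363) theta=-3235/19074 (≈-0.1696)
z_focus = -x_out/theta_out = -(-1600/289)/(-3235/19074) = -21120/647 ≈ -32.6430
Rounded to 4 decimal places: z = -32.6430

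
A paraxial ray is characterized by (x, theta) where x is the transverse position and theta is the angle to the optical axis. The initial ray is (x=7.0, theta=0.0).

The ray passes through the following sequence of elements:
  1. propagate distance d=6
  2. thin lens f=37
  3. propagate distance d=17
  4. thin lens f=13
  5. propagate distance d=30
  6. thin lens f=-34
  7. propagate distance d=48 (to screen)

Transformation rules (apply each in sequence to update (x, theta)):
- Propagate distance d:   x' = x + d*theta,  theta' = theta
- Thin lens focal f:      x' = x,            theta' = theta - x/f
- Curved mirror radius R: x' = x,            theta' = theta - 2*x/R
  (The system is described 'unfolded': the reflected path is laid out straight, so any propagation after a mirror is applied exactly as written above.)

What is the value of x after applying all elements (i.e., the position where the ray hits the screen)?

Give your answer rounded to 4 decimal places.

Initial: x=7.0000 theta=0.0000
After 1 (propagate distance d=6): x=7.0000 theta=0.0000
After 2 (thin lens f=37): x=7.0000 theta=-7/37 (≈-0.1892)
After 3 (propagate distance d=17): x=140/37 (≈3.7838) theta=-7/37 (≈-0.1892)
After 4 (thin lens f=13): x=140/37 (≈3.7838) theta=-231/481 (≈-0.4802)
After 5 (propagate distance d=30): x=-5110/481 (≈-10.6237) theta=-231/481 (≈-0.4802)
After 6 (thin lens f=-34): x=-5110/481 (≈-10.6237) theta=-6482/8177 (≈-0.7927)
After 7 (propagate distance d=48 (to screen)): x=-398006/8177 (≈-48.6738) theta=-6482/8177 (≈-0.7927)
Rounded to 4 decimal places: x = -48.6738

Answer: -48.6738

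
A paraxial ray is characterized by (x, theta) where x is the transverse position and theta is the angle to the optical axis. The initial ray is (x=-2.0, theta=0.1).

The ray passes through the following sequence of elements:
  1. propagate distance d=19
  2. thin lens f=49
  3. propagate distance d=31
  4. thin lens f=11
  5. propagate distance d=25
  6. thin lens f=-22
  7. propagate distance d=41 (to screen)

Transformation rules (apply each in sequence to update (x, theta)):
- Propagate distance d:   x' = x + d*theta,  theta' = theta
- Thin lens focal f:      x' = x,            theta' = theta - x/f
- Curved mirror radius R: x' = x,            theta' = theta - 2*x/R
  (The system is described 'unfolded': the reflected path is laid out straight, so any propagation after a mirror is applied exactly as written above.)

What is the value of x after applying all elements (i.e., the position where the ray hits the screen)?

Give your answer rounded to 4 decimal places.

Initial: x=-2.0000 theta=0.1000
After 1 (propagate distance d=19): x=-0.1000 theta=0.1000
After 2 (thin lens f=49): x=-0.1000 theta=5/49 (≈0.1020)
After 3 (propagate distance d=31): x=1501/490 (≈3.0633) theta=5/49 (≈0.1020)
After 4 (thin lens f=11): x=1501/490 (≈3.0633) theta=-951/5390 (≈-0.1764)
After 5 (propagate distance d=25): x=-3632/2695 (≈-1.3477) theta=-951/5390 (≈-0.1764)
After 6 (thin lens f=-22): x=-3632/2695 (≈-1.3477) theta=-14093/59290 (≈-0.2377)
After 7 (propagate distance d=41 (to screen)): x=-657717/59290 (≈-11.0932) theta=-14093/59290 (≈-0.2377)
Rounded to 4 decimal places: x = -11.0932

Answer: -11.0932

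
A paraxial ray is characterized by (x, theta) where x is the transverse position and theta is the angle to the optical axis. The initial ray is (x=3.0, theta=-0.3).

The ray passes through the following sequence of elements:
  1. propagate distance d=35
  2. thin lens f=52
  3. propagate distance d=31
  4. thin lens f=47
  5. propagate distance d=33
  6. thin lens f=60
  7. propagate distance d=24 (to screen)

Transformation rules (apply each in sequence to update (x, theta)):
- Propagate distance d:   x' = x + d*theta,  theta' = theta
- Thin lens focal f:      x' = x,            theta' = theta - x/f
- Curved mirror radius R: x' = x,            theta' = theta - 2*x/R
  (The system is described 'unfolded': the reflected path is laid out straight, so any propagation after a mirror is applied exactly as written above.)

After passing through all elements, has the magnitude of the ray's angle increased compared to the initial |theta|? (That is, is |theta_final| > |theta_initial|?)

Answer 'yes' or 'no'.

Answer: no

Derivation:
Initial: x=3.0000 theta=-0.3000
After 1 (propagate distance d=35): x=-7.5000 theta=-0.3000
After 2 (thin lens f=52): x=-7.5000 theta=-81/520 (≈-0.1558)
After 3 (propagate distance d=31): x=-6411/520 (≈-12.3288) theta=-81/520 (≈-0.1558)
After 4 (thin lens f=47): x=-6411/520 (≈-12.3288) theta=651/6110 (≈0.1065)
After 5 (propagate distance d=33): x=-43077/4888 (≈-8.8128) theta=651/6110 (≈0.1065)
After 6 (thin lens f=60): x=-43077/4888 (≈-8.8128) theta=4955/19552 (≈0.2534)
After 7 (propagate distance d=24 (to screen)): x=-13347/4888 (≈-2.7306) theta=4955/19552 (≈0.2534)
|theta_initial|=0.3000 |theta_final|=4955/19552 (≈0.2534) -> not increased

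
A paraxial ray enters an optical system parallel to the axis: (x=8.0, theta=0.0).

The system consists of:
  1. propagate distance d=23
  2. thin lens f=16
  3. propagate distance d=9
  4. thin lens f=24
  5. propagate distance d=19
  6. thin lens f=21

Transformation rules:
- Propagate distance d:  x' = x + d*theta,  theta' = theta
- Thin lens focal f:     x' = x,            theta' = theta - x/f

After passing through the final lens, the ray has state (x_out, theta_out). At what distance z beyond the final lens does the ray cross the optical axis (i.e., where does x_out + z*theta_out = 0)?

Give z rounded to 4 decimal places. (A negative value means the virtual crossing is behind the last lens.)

Initial: x=8.0000 theta=0.0000
After 1 (propagate distance d=23): x=8.0000 theta=0.0000
After 2 (thin lens f=16): x=8.0000 theta=-0.5000
After 3 (propagate distance d=9): x=3.5000 theta=-0.5000
After 4 (thin lens f=24): x=3.5000 theta=-31/48 (≈-0.6458)
After 5 (propagate distance d=19): x=-421/48 (≈-8.7708) theta=-31/48 (≈-0.6458)
After 6 (thin lens f=21): x=-421/48 (≈-8.7708) theta=-115/504 (≈-0.2282)
z_focus = -x_out/theta_out = -(-421/48)/(-115/504) = -8841/230 ≈ -38.4391
Rounded to 4 decimal places: z = -38.4391

Answer: -38.4391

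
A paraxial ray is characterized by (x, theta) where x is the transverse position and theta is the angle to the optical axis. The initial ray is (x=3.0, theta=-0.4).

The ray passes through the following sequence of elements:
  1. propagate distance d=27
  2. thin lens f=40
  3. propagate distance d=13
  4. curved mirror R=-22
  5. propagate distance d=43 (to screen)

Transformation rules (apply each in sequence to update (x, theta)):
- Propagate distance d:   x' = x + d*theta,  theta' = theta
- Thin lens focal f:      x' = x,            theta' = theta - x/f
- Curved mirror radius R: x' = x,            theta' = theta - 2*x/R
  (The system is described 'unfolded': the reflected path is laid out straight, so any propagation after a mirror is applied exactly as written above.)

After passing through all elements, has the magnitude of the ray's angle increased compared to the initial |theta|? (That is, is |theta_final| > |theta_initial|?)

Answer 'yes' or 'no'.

Initial: x=3.0000 theta=-0.4000
After 1 (propagate distance d=27): x=-7.8000 theta=-0.4000
After 2 (thin lens f=40): x=-7.8000 theta=-0.2050
After 3 (propagate distance d=13): x=-10.4650 theta=-0.2050
After 4 (curved mirror R=-22): x=-10.4650 theta=-318/275 (≈-1.1564)
After 5 (propagate distance d=43 (to screen)): x=-26483/440 (≈-60.1886) theta=-318/275 (≈-1.1564)
|theta_initial|=0.4000 |theta_final|=318/275 (≈1.1564) -> increased

Answer: yes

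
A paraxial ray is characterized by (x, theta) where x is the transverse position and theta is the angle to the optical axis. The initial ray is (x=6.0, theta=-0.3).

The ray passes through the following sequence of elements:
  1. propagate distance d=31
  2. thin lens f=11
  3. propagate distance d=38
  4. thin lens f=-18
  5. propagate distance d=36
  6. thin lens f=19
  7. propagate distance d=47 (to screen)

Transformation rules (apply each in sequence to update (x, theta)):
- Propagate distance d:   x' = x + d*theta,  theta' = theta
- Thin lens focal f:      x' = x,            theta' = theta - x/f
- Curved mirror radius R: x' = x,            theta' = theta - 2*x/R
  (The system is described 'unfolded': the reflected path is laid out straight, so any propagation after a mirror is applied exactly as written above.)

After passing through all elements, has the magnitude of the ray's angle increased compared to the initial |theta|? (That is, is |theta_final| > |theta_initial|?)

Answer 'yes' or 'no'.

Initial: x=6.0000 theta=-0.3000
After 1 (propagate distance d=31): x=-3.3000 theta=-0.3000
After 2 (thin lens f=11): x=-3.3000 theta=0.0000
After 3 (propagate distance d=38): x=-3.3000 theta=0.0000
After 4 (thin lens f=-18): x=-3.3000 theta=-11/60 (≈-0.1833)
After 5 (propagate distance d=36): x=-9.9000 theta=-11/60 (≈-0.1833)
After 6 (thin lens f=19): x=-9.9000 theta=77/228 (≈0.3377)
After 7 (propagate distance d=47 (to screen)): x=6809/1140 (≈5.9728) theta=77/228 (≈0.3377)
|theta_initial|=0.3000 |theta_final|=77/228 (≈0.3377) -> increased

Answer: yes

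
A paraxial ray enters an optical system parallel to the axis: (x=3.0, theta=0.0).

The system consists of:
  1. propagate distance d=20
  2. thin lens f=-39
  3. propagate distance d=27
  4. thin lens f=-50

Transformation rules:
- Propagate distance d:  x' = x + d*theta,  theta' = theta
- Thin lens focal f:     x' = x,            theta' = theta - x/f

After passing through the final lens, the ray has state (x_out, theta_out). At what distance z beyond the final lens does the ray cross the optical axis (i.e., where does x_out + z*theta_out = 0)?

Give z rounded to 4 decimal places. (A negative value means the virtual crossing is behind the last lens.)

Initial: x=3.0000 theta=0.0000
After 1 (propagate distance d=20): x=3.0000 theta=0.0000
After 2 (thin lens f=-39): x=3.0000 theta=1/13 (≈0.0769)
After 3 (propagate distance d=27): x=66/13 (≈5.0769) theta=1/13 (≈0.0769)
After 4 (thin lens f=-50): x=66/13 (≈5.0769) theta=58/325 (≈0.1785)
z_focus = -x_out/theta_out = -(66/13)/(58/325) = -825/29 ≈ -28.4483
Rounded to 4 decimal places: z = -28.4483

Answer: -28.4483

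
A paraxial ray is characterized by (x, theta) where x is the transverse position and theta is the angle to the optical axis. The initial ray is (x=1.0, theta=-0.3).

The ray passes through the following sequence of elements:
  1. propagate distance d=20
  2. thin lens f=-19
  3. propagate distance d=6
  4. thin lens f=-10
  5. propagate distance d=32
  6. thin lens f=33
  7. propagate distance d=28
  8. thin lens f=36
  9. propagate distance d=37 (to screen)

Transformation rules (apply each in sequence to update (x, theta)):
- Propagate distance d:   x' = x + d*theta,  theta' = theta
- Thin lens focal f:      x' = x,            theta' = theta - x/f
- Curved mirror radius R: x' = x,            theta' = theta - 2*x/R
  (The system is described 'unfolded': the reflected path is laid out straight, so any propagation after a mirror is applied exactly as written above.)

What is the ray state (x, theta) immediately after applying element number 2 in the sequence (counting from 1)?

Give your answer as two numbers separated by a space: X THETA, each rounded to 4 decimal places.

Initial: x=1.0000 theta=-0.3000
After 1 (propagate distance d=20): x=-5.0000 theta=-0.3000
After 2 (thin lens f=-19): x=-5.0000 theta=-107/190 (≈-0.5632)
Rounded to 4 decimal places: x = -5.0000, theta = -0.5632

Answer: -5.0000 -0.5632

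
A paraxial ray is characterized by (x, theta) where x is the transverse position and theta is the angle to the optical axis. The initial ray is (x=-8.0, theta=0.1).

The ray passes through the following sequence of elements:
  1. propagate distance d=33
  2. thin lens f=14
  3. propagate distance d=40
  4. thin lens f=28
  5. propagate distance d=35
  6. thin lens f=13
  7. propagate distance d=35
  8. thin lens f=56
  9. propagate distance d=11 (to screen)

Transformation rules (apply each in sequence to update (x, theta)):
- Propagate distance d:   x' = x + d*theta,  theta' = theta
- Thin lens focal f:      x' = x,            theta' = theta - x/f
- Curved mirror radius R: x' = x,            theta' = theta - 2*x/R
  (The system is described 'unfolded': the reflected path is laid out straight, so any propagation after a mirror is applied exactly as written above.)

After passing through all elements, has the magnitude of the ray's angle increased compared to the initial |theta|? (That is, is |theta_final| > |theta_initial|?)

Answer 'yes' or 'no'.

Answer: yes

Derivation:
Initial: x=-8.0000 theta=0.1000
After 1 (propagate distance d=33): x=-4.7000 theta=0.1000
After 2 (thin lens f=14): x=-4.7000 theta=61/140 (≈0.4357)
After 3 (propagate distance d=40): x=891/70 (≈12.7286) theta=61/140 (≈0.4357)
After 4 (thin lens f=28): x=891/70 (≈12.7286) theta=-37/1960 (≈-0.0189)
After 5 (propagate distance d=35): x=3379/280 (≈12.0679) theta=-37/1960 (≈-0.0189)
After 6 (thin lens f=13): x=3379/280 (≈12.0679) theta=-12067/12740 (≈-0.9472)
After 7 (propagate distance d=35): x=-76743/3640 (≈-21.0832) theta=-12067/12740 (≈-0.9472)
After 8 (thin lens f=56): x=-76743/3640 (≈-21.0832) theta=-116329/203840 (≈-0.5707)
After 9 (propagate distance d=11 (to screen)): x=-5577227/203840 (≈-27.3608) theta=-116329/203840 (≈-0.5707)
|theta_initial|=0.1000 |theta_final|=116329/203840 (≈0.5707) -> increased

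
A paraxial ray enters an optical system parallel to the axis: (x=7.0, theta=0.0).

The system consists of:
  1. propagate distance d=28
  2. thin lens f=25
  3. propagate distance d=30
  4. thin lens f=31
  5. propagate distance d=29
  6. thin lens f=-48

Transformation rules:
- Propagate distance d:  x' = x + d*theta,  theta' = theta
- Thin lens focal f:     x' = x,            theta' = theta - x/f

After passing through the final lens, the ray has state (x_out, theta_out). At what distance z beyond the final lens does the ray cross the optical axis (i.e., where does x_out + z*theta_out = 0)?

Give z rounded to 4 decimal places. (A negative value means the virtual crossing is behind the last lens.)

Answer: -20.2281

Derivation:
Initial: x=7.0000 theta=0.0000
After 1 (propagate distance d=28): x=7.0000 theta=0.0000
After 2 (thin lens f=25): x=7.0000 theta=-0.2800
After 3 (propagate distance d=30): x=-1.4000 theta=-0.2800
After 4 (thin lens f=31): x=-1.4000 theta=-182/775 (≈-0.2348)
After 5 (propagate distance d=29): x=-6363/775 (≈-8.2103) theta=-182/775 (≈-0.2348)
After 6 (thin lens f=-48): x=-6363/775 (≈-8.2103) theta=-5033/12400 (≈-0.4059)
z_focus = -x_out/theta_out = -(-6363/775)/(-5033/12400) = -14544/719 ≈ -20.2281
Rounded to 4 decimal places: z = -20.2281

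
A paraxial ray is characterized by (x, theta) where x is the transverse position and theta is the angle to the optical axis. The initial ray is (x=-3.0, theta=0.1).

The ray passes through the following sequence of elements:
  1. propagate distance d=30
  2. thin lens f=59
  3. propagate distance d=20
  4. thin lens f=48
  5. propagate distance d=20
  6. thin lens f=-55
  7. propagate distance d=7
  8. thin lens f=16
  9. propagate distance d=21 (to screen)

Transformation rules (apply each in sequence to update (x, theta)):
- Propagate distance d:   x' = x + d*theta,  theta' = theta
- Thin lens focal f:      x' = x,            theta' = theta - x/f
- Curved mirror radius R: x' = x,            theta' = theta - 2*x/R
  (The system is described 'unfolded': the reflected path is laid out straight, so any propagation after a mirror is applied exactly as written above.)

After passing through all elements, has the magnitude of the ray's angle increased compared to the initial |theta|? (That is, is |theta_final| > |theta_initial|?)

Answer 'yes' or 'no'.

Answer: yes

Derivation:
Initial: x=-3.0000 theta=0.1000
After 1 (propagate distance d=30): x=0.0000 theta=0.1000
After 2 (thin lens f=59): x=0.0000 theta=0.1000
After 3 (propagate distance d=20): x=2.0000 theta=0.1000
After 4 (thin lens f=48): x=2.0000 theta=7/120 (≈0.0583)
After 5 (propagate distance d=20): x=19/6 (≈3.1667) theta=7/120 (≈0.0583)
After 6 (thin lens f=-55): x=19/6 (≈3.1667) theta=51/440 (≈0.1159)
After 7 (propagate distance d=7): x=5251/1320 (≈3.9780) theta=51/440 (≈0.1159)
After 8 (thin lens f=16): x=5251/1320 (≈3.9780) theta=-2803/21120 (≈-0.1327)
After 9 (propagate distance d=21 (to screen)): x=25153/21120 (≈1.1910) theta=-2803/21120 (≈-0.1327)
|theta_initial|=0.1000 |theta_final|=2803/21120 (≈0.1327) -> increased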